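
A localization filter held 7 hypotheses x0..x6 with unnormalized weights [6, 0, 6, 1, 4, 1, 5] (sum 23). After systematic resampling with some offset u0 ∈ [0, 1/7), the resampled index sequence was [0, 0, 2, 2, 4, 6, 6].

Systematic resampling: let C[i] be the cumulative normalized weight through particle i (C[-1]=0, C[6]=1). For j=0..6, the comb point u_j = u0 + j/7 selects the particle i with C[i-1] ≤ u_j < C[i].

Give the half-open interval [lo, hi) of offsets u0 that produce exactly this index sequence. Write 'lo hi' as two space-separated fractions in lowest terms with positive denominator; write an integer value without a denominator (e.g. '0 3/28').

11/161 15/161

C = [6/23, 6/23, 12/23, 13/23, 17/23, 18/23, 1]
j=0 picked index 0: u0 ∈ [0, 6/23)
j=1 picked index 0: u0 ∈ [-1/7, 19/161)
j=2 picked index 2: u0 ∈ [-4/161, 38/161)
j=3 picked index 2: u0 ∈ [-27/161, 15/161)
j=4 picked index 4: u0 ∈ [-1/161, 27/161)
j=5 picked index 6: u0 ∈ [11/161, 2/7)
j=6 picked index 6: u0 ∈ [-12/161, 1/7)
intersection: [11/161, 15/161)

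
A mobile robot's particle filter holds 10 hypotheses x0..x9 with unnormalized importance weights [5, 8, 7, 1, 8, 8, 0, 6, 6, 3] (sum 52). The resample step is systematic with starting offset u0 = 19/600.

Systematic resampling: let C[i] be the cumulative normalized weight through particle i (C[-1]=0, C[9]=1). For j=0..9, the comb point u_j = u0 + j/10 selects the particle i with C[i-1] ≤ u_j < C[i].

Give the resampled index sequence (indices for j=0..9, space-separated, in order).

0 1 1 2 4 4 5 7 8 8

C = [5/52, 1/4, 5/13, 21/52, 29/52, 37/52, 37/52, 43/52, 49/52, 1]
j=0: u_0=19/600 ∈ [0, 5/52) → index 0
j=1: u_1=79/600 ∈ [5/52, 1/4) → index 1
j=2: u_2=139/600 ∈ [5/52, 1/4) → index 1
j=3: u_3=199/600 ∈ [1/4, 5/13) → index 2
j=4: u_4=259/600 ∈ [21/52, 29/52) → index 4
j=5: u_5=319/600 ∈ [21/52, 29/52) → index 4
j=6: u_6=379/600 ∈ [29/52, 37/52) → index 5
j=7: u_7=439/600 ∈ [37/52, 43/52) → index 7
j=8: u_8=499/600 ∈ [43/52, 49/52) → index 8
j=9: u_9=559/600 ∈ [43/52, 49/52) → index 8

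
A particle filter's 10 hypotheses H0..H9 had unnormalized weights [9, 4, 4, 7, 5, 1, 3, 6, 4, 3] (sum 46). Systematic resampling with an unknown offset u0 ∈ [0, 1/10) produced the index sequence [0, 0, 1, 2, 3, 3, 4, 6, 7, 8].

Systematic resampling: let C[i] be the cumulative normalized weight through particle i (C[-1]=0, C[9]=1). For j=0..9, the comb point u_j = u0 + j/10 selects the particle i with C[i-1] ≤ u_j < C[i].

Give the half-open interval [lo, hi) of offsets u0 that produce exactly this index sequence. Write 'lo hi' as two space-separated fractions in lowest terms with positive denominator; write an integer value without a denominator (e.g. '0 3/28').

C = [9/46, 13/46, 17/46, 12/23, 29/46, 15/23, 33/46, 39/46, 43/46, 1]
j=0 picked index 0: u0 ∈ [0, 9/46)
j=1 picked index 0: u0 ∈ [-1/10, 11/115)
j=2 picked index 1: u0 ∈ [-1/230, 19/230)
j=3 picked index 2: u0 ∈ [-2/115, 8/115)
j=4 picked index 3: u0 ∈ [-7/230, 14/115)
j=5 picked index 3: u0 ∈ [-3/23, 1/46)
j=6 picked index 4: u0 ∈ [-9/115, 7/230)
j=7 picked index 6: u0 ∈ [-11/230, 2/115)
j=8 picked index 7: u0 ∈ [-19/230, 11/230)
j=9 picked index 8: u0 ∈ [-6/115, 4/115)
intersection: [0, 2/115)

0 2/115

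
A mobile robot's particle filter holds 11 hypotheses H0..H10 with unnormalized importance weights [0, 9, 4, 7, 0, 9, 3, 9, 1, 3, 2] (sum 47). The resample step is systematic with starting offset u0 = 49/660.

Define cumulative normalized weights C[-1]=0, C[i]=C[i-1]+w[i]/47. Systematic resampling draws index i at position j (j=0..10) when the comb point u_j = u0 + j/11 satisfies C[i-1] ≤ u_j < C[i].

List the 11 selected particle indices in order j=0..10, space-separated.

1 1 2 3 5 5 6 7 7 8 10

C = [0, 9/47, 13/47, 20/47, 20/47, 29/47, 32/47, 41/47, 42/47, 45/47, 1]
j=0: u_0=49/660 ∈ [0, 9/47) → index 1
j=1: u_1=109/660 ∈ [0, 9/47) → index 1
j=2: u_2=169/660 ∈ [9/47, 13/47) → index 2
j=3: u_3=229/660 ∈ [13/47, 20/47) → index 3
j=4: u_4=289/660 ∈ [20/47, 29/47) → index 5
j=5: u_5=349/660 ∈ [20/47, 29/47) → index 5
j=6: u_6=409/660 ∈ [29/47, 32/47) → index 6
j=7: u_7=469/660 ∈ [32/47, 41/47) → index 7
j=8: u_8=529/660 ∈ [32/47, 41/47) → index 7
j=9: u_9=589/660 ∈ [41/47, 42/47) → index 8
j=10: u_10=59/60 ∈ [45/47, 1) → index 10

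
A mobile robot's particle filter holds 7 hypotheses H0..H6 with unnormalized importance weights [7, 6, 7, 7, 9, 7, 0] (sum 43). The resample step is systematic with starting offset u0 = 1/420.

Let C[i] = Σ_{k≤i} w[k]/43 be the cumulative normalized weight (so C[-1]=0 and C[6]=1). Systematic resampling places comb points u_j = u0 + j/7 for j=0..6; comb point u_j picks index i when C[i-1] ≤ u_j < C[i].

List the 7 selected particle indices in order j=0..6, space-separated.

0 0 1 2 3 4 5

C = [7/43, 13/43, 20/43, 27/43, 36/43, 1, 1]
j=0: u_0=1/420 ∈ [0, 7/43) → index 0
j=1: u_1=61/420 ∈ [0, 7/43) → index 0
j=2: u_2=121/420 ∈ [7/43, 13/43) → index 1
j=3: u_3=181/420 ∈ [13/43, 20/43) → index 2
j=4: u_4=241/420 ∈ [20/43, 27/43) → index 3
j=5: u_5=43/60 ∈ [27/43, 36/43) → index 4
j=6: u_6=361/420 ∈ [36/43, 1) → index 5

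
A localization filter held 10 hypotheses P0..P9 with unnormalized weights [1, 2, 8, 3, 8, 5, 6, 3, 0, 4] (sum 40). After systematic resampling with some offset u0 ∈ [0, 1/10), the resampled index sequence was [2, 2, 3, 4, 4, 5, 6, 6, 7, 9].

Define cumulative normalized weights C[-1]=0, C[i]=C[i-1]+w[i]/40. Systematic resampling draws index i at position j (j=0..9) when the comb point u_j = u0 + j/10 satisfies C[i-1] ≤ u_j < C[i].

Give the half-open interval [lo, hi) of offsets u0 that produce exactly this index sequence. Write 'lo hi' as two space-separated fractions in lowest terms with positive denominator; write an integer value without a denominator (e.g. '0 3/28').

3/40 1/10

C = [1/40, 3/40, 11/40, 7/20, 11/20, 27/40, 33/40, 9/10, 9/10, 1]
j=0 picked index 2: u0 ∈ [3/40, 11/40)
j=1 picked index 2: u0 ∈ [-1/40, 7/40)
j=2 picked index 3: u0 ∈ [3/40, 3/20)
j=3 picked index 4: u0 ∈ [1/20, 1/4)
j=4 picked index 4: u0 ∈ [-1/20, 3/20)
j=5 picked index 5: u0 ∈ [1/20, 7/40)
j=6 picked index 6: u0 ∈ [3/40, 9/40)
j=7 picked index 6: u0 ∈ [-1/40, 1/8)
j=8 picked index 7: u0 ∈ [1/40, 1/10)
j=9 picked index 9: u0 ∈ [0, 1/10)
intersection: [3/40, 1/10)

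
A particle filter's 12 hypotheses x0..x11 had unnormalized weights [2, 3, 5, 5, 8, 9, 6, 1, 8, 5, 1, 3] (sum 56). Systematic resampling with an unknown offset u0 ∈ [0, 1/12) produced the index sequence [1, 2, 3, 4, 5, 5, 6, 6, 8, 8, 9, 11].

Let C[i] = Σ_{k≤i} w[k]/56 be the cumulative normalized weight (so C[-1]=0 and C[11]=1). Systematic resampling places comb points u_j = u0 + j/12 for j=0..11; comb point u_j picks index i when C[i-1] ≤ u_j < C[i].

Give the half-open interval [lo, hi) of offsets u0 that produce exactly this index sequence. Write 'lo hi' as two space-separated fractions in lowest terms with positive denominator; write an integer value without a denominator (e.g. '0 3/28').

13/168 1/12

C = [1/28, 5/56, 5/28, 15/56, 23/56, 4/7, 19/28, 39/56, 47/56, 13/14, 53/56, 1]
j=0 picked index 1: u0 ∈ [1/28, 5/56)
j=1 picked index 2: u0 ∈ [1/168, 2/21)
j=2 picked index 3: u0 ∈ [1/84, 17/168)
j=3 picked index 4: u0 ∈ [1/56, 9/56)
j=4 picked index 5: u0 ∈ [13/168, 5/21)
j=5 picked index 5: u0 ∈ [-1/168, 13/84)
j=6 picked index 6: u0 ∈ [1/14, 5/28)
j=7 picked index 6: u0 ∈ [-1/84, 2/21)
j=8 picked index 8: u0 ∈ [5/168, 29/168)
j=9 picked index 8: u0 ∈ [-3/56, 5/56)
j=10 picked index 9: u0 ∈ [1/168, 2/21)
j=11 picked index 11: u0 ∈ [5/168, 1/12)
intersection: [13/168, 1/12)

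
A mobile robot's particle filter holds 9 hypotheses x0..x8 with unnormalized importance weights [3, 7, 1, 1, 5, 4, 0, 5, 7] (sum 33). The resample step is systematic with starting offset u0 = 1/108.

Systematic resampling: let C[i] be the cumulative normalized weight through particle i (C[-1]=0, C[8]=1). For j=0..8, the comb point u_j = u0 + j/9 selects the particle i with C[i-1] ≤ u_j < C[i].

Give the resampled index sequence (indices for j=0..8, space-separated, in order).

0 1 1 3 4 5 7 7 8

C = [1/11, 10/33, 1/3, 4/11, 17/33, 7/11, 7/11, 26/33, 1]
j=0: u_0=1/108 ∈ [0, 1/11) → index 0
j=1: u_1=13/108 ∈ [1/11, 10/33) → index 1
j=2: u_2=25/108 ∈ [1/11, 10/33) → index 1
j=3: u_3=37/108 ∈ [1/3, 4/11) → index 3
j=4: u_4=49/108 ∈ [4/11, 17/33) → index 4
j=5: u_5=61/108 ∈ [17/33, 7/11) → index 5
j=6: u_6=73/108 ∈ [7/11, 26/33) → index 7
j=7: u_7=85/108 ∈ [7/11, 26/33) → index 7
j=8: u_8=97/108 ∈ [26/33, 1) → index 8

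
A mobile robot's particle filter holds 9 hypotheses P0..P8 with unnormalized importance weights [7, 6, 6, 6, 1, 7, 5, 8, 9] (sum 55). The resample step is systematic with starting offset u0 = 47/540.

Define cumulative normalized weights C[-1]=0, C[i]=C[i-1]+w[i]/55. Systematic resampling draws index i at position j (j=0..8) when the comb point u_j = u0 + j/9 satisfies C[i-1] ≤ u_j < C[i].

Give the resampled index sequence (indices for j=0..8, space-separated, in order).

C = [7/55, 13/55, 19/55, 5/11, 26/55, 3/5, 38/55, 46/55, 1]
j=0: u_0=47/540 ∈ [0, 7/55) → index 0
j=1: u_1=107/540 ∈ [7/55, 13/55) → index 1
j=2: u_2=167/540 ∈ [13/55, 19/55) → index 2
j=3: u_3=227/540 ∈ [19/55, 5/11) → index 3
j=4: u_4=287/540 ∈ [26/55, 3/5) → index 5
j=5: u_5=347/540 ∈ [3/5, 38/55) → index 6
j=6: u_6=407/540 ∈ [38/55, 46/55) → index 7
j=7: u_7=467/540 ∈ [46/55, 1) → index 8
j=8: u_8=527/540 ∈ [46/55, 1) → index 8

0 1 2 3 5 6 7 8 8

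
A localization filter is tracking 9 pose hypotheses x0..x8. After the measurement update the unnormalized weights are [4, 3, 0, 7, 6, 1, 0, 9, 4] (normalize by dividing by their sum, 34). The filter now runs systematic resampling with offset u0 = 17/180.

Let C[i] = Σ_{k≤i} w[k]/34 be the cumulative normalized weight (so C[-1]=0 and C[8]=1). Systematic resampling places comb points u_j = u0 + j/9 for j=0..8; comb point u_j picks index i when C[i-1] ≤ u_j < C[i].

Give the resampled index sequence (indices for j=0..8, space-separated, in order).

C = [2/17, 7/34, 7/34, 7/17, 10/17, 21/34, 21/34, 15/17, 1]
j=0: u_0=17/180 ∈ [0, 2/17) → index 0
j=1: u_1=37/180 ∈ [2/17, 7/34) → index 1
j=2: u_2=19/60 ∈ [7/34, 7/17) → index 3
j=3: u_3=77/180 ∈ [7/17, 10/17) → index 4
j=4: u_4=97/180 ∈ [7/17, 10/17) → index 4
j=5: u_5=13/20 ∈ [21/34, 15/17) → index 7
j=6: u_6=137/180 ∈ [21/34, 15/17) → index 7
j=7: u_7=157/180 ∈ [21/34, 15/17) → index 7
j=8: u_8=59/60 ∈ [15/17, 1) → index 8

0 1 3 4 4 7 7 7 8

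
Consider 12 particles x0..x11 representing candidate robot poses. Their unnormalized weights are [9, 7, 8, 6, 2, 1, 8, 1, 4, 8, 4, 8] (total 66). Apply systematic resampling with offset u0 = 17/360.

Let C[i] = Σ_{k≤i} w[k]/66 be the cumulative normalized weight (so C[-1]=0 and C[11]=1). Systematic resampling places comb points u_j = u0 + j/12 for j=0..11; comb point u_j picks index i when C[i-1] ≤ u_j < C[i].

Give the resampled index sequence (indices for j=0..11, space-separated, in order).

C = [3/22, 8/33, 4/11, 5/11, 16/33, 1/2, 41/66, 7/11, 23/33, 9/11, 29/33, 1]
j=0: u_0=17/360 ∈ [0, 3/22) → index 0
j=1: u_1=47/360 ∈ [0, 3/22) → index 0
j=2: u_2=77/360 ∈ [3/22, 8/33) → index 1
j=3: u_3=107/360 ∈ [8/33, 4/11) → index 2
j=4: u_4=137/360 ∈ [4/11, 5/11) → index 3
j=5: u_5=167/360 ∈ [5/11, 16/33) → index 4
j=6: u_6=197/360 ∈ [1/2, 41/66) → index 6
j=7: u_7=227/360 ∈ [41/66, 7/11) → index 7
j=8: u_8=257/360 ∈ [23/33, 9/11) → index 9
j=9: u_9=287/360 ∈ [23/33, 9/11) → index 9
j=10: u_10=317/360 ∈ [29/33, 1) → index 11
j=11: u_11=347/360 ∈ [29/33, 1) → index 11

0 0 1 2 3 4 6 7 9 9 11 11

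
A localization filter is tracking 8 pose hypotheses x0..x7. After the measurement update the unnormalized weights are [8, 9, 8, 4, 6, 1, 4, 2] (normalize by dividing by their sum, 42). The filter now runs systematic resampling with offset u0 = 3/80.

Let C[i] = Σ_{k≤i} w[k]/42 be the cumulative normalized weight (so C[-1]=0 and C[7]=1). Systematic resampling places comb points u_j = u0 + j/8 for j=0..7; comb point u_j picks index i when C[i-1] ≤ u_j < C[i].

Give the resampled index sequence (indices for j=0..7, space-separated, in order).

0 0 1 2 2 3 4 6

C = [4/21, 17/42, 25/42, 29/42, 5/6, 6/7, 20/21, 1]
j=0: u_0=3/80 ∈ [0, 4/21) → index 0
j=1: u_1=13/80 ∈ [0, 4/21) → index 0
j=2: u_2=23/80 ∈ [4/21, 17/42) → index 1
j=3: u_3=33/80 ∈ [17/42, 25/42) → index 2
j=4: u_4=43/80 ∈ [17/42, 25/42) → index 2
j=5: u_5=53/80 ∈ [25/42, 29/42) → index 3
j=6: u_6=63/80 ∈ [29/42, 5/6) → index 4
j=7: u_7=73/80 ∈ [6/7, 20/21) → index 6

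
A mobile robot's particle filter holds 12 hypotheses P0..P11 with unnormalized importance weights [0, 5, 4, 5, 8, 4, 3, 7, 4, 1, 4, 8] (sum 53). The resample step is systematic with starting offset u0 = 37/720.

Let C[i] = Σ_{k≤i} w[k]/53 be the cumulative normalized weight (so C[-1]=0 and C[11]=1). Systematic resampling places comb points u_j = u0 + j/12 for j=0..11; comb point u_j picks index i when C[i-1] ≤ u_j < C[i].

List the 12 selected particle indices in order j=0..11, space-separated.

C = [0, 5/53, 9/53, 14/53, 22/53, 26/53, 29/53, 36/53, 40/53, 41/53, 45/53, 1]
j=0: u_0=37/720 ∈ [0, 5/53) → index 1
j=1: u_1=97/720 ∈ [5/53, 9/53) → index 2
j=2: u_2=157/720 ∈ [9/53, 14/53) → index 3
j=3: u_3=217/720 ∈ [14/53, 22/53) → index 4
j=4: u_4=277/720 ∈ [14/53, 22/53) → index 4
j=5: u_5=337/720 ∈ [22/53, 26/53) → index 5
j=6: u_6=397/720 ∈ [29/53, 36/53) → index 7
j=7: u_7=457/720 ∈ [29/53, 36/53) → index 7
j=8: u_8=517/720 ∈ [36/53, 40/53) → index 8
j=9: u_9=577/720 ∈ [41/53, 45/53) → index 10
j=10: u_10=637/720 ∈ [45/53, 1) → index 11
j=11: u_11=697/720 ∈ [45/53, 1) → index 11

1 2 3 4 4 5 7 7 8 10 11 11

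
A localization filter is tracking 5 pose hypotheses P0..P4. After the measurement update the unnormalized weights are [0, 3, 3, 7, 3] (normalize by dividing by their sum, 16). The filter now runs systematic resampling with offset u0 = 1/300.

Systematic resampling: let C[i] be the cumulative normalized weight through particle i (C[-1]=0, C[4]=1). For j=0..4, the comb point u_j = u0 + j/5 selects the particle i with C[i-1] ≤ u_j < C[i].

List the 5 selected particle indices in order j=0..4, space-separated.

C = [0, 3/16, 3/8, 13/16, 1]
j=0: u_0=1/300 ∈ [0, 3/16) → index 1
j=1: u_1=61/300 ∈ [3/16, 3/8) → index 2
j=2: u_2=121/300 ∈ [3/8, 13/16) → index 3
j=3: u_3=181/300 ∈ [3/8, 13/16) → index 3
j=4: u_4=241/300 ∈ [3/8, 13/16) → index 3

1 2 3 3 3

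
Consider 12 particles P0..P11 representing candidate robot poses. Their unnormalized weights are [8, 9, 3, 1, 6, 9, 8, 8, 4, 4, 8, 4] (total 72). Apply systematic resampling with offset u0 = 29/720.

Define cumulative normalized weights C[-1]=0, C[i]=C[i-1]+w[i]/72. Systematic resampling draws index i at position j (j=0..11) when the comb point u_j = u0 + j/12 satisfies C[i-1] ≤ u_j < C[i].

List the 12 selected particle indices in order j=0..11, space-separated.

C = [1/9, 17/72, 5/18, 7/24, 3/8, 1/2, 11/18, 13/18, 7/9, 5/6, 17/18, 1]
j=0: u_0=29/720 ∈ [0, 1/9) → index 0
j=1: u_1=89/720 ∈ [1/9, 17/72) → index 1
j=2: u_2=149/720 ∈ [1/9, 17/72) → index 1
j=3: u_3=209/720 ∈ [5/18, 7/24) → index 3
j=4: u_4=269/720 ∈ [7/24, 3/8) → index 4
j=5: u_5=329/720 ∈ [3/8, 1/2) → index 5
j=6: u_6=389/720 ∈ [1/2, 11/18) → index 6
j=7: u_7=449/720 ∈ [11/18, 13/18) → index 7
j=8: u_8=509/720 ∈ [11/18, 13/18) → index 7
j=9: u_9=569/720 ∈ [7/9, 5/6) → index 9
j=10: u_10=629/720 ∈ [5/6, 17/18) → index 10
j=11: u_11=689/720 ∈ [17/18, 1) → index 11

0 1 1 3 4 5 6 7 7 9 10 11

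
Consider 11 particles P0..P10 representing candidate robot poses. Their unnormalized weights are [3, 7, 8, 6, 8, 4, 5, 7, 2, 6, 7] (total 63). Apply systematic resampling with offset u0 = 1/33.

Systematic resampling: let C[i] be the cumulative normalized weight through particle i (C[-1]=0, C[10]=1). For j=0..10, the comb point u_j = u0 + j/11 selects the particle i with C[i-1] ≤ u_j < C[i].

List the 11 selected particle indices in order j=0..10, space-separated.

C = [1/21, 10/63, 2/7, 8/21, 32/63, 4/7, 41/63, 16/21, 50/63, 8/9, 1]
j=0: u_0=1/33 ∈ [0, 1/21) → index 0
j=1: u_1=4/33 ∈ [1/21, 10/63) → index 1
j=2: u_2=7/33 ∈ [10/63, 2/7) → index 2
j=3: u_3=10/33 ∈ [2/7, 8/21) → index 3
j=4: u_4=13/33 ∈ [8/21, 32/63) → index 4
j=5: u_5=16/33 ∈ [8/21, 32/63) → index 4
j=6: u_6=19/33 ∈ [4/7, 41/63) → index 6
j=7: u_7=2/3 ∈ [41/63, 16/21) → index 7
j=8: u_8=25/33 ∈ [41/63, 16/21) → index 7
j=9: u_9=28/33 ∈ [50/63, 8/9) → index 9
j=10: u_10=31/33 ∈ [8/9, 1) → index 10

0 1 2 3 4 4 6 7 7 9 10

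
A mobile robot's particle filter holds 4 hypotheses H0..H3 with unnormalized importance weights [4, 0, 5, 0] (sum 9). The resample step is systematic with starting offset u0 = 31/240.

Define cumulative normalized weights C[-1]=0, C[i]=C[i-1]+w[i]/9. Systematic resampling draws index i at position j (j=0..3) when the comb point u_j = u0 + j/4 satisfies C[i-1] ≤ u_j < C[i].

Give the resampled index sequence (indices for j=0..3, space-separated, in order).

0 0 2 2

C = [4/9, 4/9, 1, 1]
j=0: u_0=31/240 ∈ [0, 4/9) → index 0
j=1: u_1=91/240 ∈ [0, 4/9) → index 0
j=2: u_2=151/240 ∈ [4/9, 1) → index 2
j=3: u_3=211/240 ∈ [4/9, 1) → index 2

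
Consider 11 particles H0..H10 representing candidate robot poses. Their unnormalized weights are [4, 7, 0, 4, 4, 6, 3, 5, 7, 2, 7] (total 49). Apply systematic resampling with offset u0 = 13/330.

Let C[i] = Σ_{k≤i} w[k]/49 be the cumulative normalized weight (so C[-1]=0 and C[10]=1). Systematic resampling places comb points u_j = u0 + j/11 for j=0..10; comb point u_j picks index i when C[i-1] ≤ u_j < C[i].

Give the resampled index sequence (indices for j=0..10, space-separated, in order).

C = [4/49, 11/49, 11/49, 15/49, 19/49, 25/49, 4/7, 33/49, 40/49, 6/7, 1]
j=0: u_0=13/330 ∈ [0, 4/49) → index 0
j=1: u_1=43/330 ∈ [4/49, 11/49) → index 1
j=2: u_2=73/330 ∈ [4/49, 11/49) → index 1
j=3: u_3=103/330 ∈ [15/49, 19/49) → index 4
j=4: u_4=133/330 ∈ [19/49, 25/49) → index 5
j=5: u_5=163/330 ∈ [19/49, 25/49) → index 5
j=6: u_6=193/330 ∈ [4/7, 33/49) → index 7
j=7: u_7=223/330 ∈ [33/49, 40/49) → index 8
j=8: u_8=23/30 ∈ [33/49, 40/49) → index 8
j=9: u_9=283/330 ∈ [6/7, 1) → index 10
j=10: u_10=313/330 ∈ [6/7, 1) → index 10

0 1 1 4 5 5 7 8 8 10 10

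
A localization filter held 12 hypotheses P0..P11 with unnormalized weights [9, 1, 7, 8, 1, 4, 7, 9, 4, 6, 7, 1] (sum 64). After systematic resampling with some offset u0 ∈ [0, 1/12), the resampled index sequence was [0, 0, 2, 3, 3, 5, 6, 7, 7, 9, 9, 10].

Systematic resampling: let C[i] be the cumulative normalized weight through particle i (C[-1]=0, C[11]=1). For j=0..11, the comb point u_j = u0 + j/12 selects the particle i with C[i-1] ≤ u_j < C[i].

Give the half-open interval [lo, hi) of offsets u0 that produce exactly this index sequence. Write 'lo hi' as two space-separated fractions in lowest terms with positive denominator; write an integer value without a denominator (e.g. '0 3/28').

1/32 1/24

C = [9/64, 5/32, 17/64, 25/64, 13/32, 15/32, 37/64, 23/32, 25/32, 7/8, 63/64, 1]
j=0 picked index 0: u0 ∈ [0, 9/64)
j=1 picked index 0: u0 ∈ [-1/12, 11/192)
j=2 picked index 2: u0 ∈ [-1/96, 19/192)
j=3 picked index 3: u0 ∈ [1/64, 9/64)
j=4 picked index 3: u0 ∈ [-13/192, 11/192)
j=5 picked index 5: u0 ∈ [-1/96, 5/96)
j=6 picked index 6: u0 ∈ [-1/32, 5/64)
j=7 picked index 7: u0 ∈ [-1/192, 13/96)
j=8 picked index 7: u0 ∈ [-17/192, 5/96)
j=9 picked index 9: u0 ∈ [1/32, 1/8)
j=10 picked index 9: u0 ∈ [-5/96, 1/24)
j=11 picked index 10: u0 ∈ [-1/24, 13/192)
intersection: [1/32, 1/24)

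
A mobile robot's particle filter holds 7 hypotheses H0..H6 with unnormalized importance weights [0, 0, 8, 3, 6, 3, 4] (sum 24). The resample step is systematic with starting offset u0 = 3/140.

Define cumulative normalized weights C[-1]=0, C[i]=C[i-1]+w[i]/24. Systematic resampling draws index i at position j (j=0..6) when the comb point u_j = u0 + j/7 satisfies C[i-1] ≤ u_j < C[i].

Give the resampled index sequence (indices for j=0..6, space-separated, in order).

C = [0, 0, 1/3, 11/24, 17/24, 5/6, 1]
j=0: u_0=3/140 ∈ [0, 1/3) → index 2
j=1: u_1=23/140 ∈ [0, 1/3) → index 2
j=2: u_2=43/140 ∈ [0, 1/3) → index 2
j=3: u_3=9/20 ∈ [1/3, 11/24) → index 3
j=4: u_4=83/140 ∈ [11/24, 17/24) → index 4
j=5: u_5=103/140 ∈ [17/24, 5/6) → index 5
j=6: u_6=123/140 ∈ [5/6, 1) → index 6

2 2 2 3 4 5 6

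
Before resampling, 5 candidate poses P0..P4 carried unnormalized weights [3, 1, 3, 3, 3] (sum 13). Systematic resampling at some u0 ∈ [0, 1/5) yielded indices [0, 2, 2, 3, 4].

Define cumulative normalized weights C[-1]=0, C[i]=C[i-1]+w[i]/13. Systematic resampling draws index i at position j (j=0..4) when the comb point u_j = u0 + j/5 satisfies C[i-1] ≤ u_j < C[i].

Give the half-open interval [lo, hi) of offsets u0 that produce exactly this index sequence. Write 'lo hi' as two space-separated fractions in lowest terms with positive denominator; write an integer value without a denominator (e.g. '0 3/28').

7/65 9/65

C = [3/13, 4/13, 7/13, 10/13, 1]
j=0 picked index 0: u0 ∈ [0, 3/13)
j=1 picked index 2: u0 ∈ [7/65, 22/65)
j=2 picked index 2: u0 ∈ [-6/65, 9/65)
j=3 picked index 3: u0 ∈ [-4/65, 11/65)
j=4 picked index 4: u0 ∈ [-2/65, 1/5)
intersection: [7/65, 9/65)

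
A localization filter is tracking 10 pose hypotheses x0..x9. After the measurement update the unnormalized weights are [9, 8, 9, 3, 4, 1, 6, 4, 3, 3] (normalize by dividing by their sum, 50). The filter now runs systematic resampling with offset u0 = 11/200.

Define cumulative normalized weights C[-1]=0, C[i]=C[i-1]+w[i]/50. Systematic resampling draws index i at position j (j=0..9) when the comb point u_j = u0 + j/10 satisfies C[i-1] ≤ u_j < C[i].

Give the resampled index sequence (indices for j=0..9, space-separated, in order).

C = [9/50, 17/50, 13/25, 29/50, 33/50, 17/25, 4/5, 22/25, 47/50, 1]
j=0: u_0=11/200 ∈ [0, 9/50) → index 0
j=1: u_1=31/200 ∈ [0, 9/50) → index 0
j=2: u_2=51/200 ∈ [9/50, 17/50) → index 1
j=3: u_3=71/200 ∈ [17/50, 13/25) → index 2
j=4: u_4=91/200 ∈ [17/50, 13/25) → index 2
j=5: u_5=111/200 ∈ [13/25, 29/50) → index 3
j=6: u_6=131/200 ∈ [29/50, 33/50) → index 4
j=7: u_7=151/200 ∈ [17/25, 4/5) → index 6
j=8: u_8=171/200 ∈ [4/5, 22/25) → index 7
j=9: u_9=191/200 ∈ [47/50, 1) → index 9

0 0 1 2 2 3 4 6 7 9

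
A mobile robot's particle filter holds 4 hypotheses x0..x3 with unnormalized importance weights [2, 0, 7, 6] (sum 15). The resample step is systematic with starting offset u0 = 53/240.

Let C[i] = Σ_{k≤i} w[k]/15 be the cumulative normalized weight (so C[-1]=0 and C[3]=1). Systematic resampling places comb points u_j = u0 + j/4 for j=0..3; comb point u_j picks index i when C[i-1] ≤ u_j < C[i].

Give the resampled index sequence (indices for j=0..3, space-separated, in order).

2 2 3 3

C = [2/15, 2/15, 3/5, 1]
j=0: u_0=53/240 ∈ [2/15, 3/5) → index 2
j=1: u_1=113/240 ∈ [2/15, 3/5) → index 2
j=2: u_2=173/240 ∈ [3/5, 1) → index 3
j=3: u_3=233/240 ∈ [3/5, 1) → index 3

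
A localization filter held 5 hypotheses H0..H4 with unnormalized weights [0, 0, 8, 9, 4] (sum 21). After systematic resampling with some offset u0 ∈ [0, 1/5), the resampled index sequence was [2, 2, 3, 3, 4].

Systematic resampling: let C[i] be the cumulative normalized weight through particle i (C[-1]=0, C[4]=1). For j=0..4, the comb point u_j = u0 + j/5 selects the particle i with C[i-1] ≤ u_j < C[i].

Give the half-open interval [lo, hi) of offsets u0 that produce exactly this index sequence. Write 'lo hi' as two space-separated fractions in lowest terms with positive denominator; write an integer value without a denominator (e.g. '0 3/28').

1/105 19/105

C = [0, 0, 8/21, 17/21, 1]
j=0 picked index 2: u0 ∈ [0, 8/21)
j=1 picked index 2: u0 ∈ [-1/5, 19/105)
j=2 picked index 3: u0 ∈ [-2/105, 43/105)
j=3 picked index 3: u0 ∈ [-23/105, 22/105)
j=4 picked index 4: u0 ∈ [1/105, 1/5)
intersection: [1/105, 19/105)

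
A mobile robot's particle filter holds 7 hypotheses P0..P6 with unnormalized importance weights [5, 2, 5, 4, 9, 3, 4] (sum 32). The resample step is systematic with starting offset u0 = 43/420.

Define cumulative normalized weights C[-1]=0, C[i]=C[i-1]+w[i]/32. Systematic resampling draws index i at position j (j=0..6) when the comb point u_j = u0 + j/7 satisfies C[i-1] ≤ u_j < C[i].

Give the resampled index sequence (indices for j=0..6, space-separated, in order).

C = [5/32, 7/32, 3/8, 1/2, 25/32, 7/8, 1]
j=0: u_0=43/420 ∈ [0, 5/32) → index 0
j=1: u_1=103/420 ∈ [7/32, 3/8) → index 2
j=2: u_2=163/420 ∈ [3/8, 1/2) → index 3
j=3: u_3=223/420 ∈ [1/2, 25/32) → index 4
j=4: u_4=283/420 ∈ [1/2, 25/32) → index 4
j=5: u_5=49/60 ∈ [25/32, 7/8) → index 5
j=6: u_6=403/420 ∈ [7/8, 1) → index 6

0 2 3 4 4 5 6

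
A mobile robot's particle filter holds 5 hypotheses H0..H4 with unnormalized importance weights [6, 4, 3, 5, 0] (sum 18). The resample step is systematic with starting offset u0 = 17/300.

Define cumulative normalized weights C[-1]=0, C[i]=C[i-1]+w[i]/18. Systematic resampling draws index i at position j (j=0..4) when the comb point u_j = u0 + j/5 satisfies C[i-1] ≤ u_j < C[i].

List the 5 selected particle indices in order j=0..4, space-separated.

C = [1/3, 5/9, 13/18, 1, 1]
j=0: u_0=17/300 ∈ [0, 1/3) → index 0
j=1: u_1=77/300 ∈ [0, 1/3) → index 0
j=2: u_2=137/300 ∈ [1/3, 5/9) → index 1
j=3: u_3=197/300 ∈ [5/9, 13/18) → index 2
j=4: u_4=257/300 ∈ [13/18, 1) → index 3

0 0 1 2 3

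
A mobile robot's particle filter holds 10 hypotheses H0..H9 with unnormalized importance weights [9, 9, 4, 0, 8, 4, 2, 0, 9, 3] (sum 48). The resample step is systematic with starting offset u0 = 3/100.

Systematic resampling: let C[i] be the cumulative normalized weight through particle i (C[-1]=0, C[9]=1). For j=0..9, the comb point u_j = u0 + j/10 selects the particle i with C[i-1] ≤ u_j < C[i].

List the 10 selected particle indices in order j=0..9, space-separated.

0 0 1 1 2 4 5 6 8 8

C = [3/16, 3/8, 11/24, 11/24, 5/8, 17/24, 3/4, 3/4, 15/16, 1]
j=0: u_0=3/100 ∈ [0, 3/16) → index 0
j=1: u_1=13/100 ∈ [0, 3/16) → index 0
j=2: u_2=23/100 ∈ [3/16, 3/8) → index 1
j=3: u_3=33/100 ∈ [3/16, 3/8) → index 1
j=4: u_4=43/100 ∈ [3/8, 11/24) → index 2
j=5: u_5=53/100 ∈ [11/24, 5/8) → index 4
j=6: u_6=63/100 ∈ [5/8, 17/24) → index 5
j=7: u_7=73/100 ∈ [17/24, 3/4) → index 6
j=8: u_8=83/100 ∈ [3/4, 15/16) → index 8
j=9: u_9=93/100 ∈ [3/4, 15/16) → index 8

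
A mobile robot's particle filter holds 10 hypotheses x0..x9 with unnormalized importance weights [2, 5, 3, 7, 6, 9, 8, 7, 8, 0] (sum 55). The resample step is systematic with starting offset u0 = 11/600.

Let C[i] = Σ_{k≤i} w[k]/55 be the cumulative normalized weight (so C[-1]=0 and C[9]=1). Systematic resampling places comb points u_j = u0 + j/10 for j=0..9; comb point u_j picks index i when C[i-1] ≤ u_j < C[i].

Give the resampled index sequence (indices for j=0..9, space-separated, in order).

C = [2/55, 7/55, 2/11, 17/55, 23/55, 32/55, 8/11, 47/55, 1, 1]
j=0: u_0=11/600 ∈ [0, 2/55) → index 0
j=1: u_1=71/600 ∈ [2/55, 7/55) → index 1
j=2: u_2=131/600 ∈ [2/11, 17/55) → index 3
j=3: u_3=191/600 ∈ [17/55, 23/55) → index 4
j=4: u_4=251/600 ∈ [23/55, 32/55) → index 5
j=5: u_5=311/600 ∈ [23/55, 32/55) → index 5
j=6: u_6=371/600 ∈ [32/55, 8/11) → index 6
j=7: u_7=431/600 ∈ [32/55, 8/11) → index 6
j=8: u_8=491/600 ∈ [8/11, 47/55) → index 7
j=9: u_9=551/600 ∈ [47/55, 1) → index 8

0 1 3 4 5 5 6 6 7 8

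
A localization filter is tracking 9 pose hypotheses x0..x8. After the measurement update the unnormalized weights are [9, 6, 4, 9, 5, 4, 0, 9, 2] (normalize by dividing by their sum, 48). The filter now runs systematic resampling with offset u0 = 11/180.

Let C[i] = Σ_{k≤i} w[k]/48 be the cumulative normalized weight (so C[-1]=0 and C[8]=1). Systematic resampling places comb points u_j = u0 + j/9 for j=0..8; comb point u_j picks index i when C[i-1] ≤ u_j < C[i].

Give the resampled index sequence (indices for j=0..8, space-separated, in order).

C = [3/16, 5/16, 19/48, 7/12, 11/16, 37/48, 37/48, 23/24, 1]
j=0: u_0=11/180 ∈ [0, 3/16) → index 0
j=1: u_1=31/180 ∈ [0, 3/16) → index 0
j=2: u_2=17/60 ∈ [3/16, 5/16) → index 1
j=3: u_3=71/180 ∈ [5/16, 19/48) → index 2
j=4: u_4=91/180 ∈ [19/48, 7/12) → index 3
j=5: u_5=37/60 ∈ [7/12, 11/16) → index 4
j=6: u_6=131/180 ∈ [11/16, 37/48) → index 5
j=7: u_7=151/180 ∈ [37/48, 23/24) → index 7
j=8: u_8=19/20 ∈ [37/48, 23/24) → index 7

0 0 1 2 3 4 5 7 7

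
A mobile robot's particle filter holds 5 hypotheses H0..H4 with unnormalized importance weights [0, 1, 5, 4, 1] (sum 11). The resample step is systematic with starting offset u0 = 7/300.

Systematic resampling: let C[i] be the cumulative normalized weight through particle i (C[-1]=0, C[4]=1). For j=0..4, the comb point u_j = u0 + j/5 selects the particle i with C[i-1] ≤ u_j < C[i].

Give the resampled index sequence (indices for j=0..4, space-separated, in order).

C = [0, 1/11, 6/11, 10/11, 1]
j=0: u_0=7/300 ∈ [0, 1/11) → index 1
j=1: u_1=67/300 ∈ [1/11, 6/11) → index 2
j=2: u_2=127/300 ∈ [1/11, 6/11) → index 2
j=3: u_3=187/300 ∈ [6/11, 10/11) → index 3
j=4: u_4=247/300 ∈ [6/11, 10/11) → index 3

1 2 2 3 3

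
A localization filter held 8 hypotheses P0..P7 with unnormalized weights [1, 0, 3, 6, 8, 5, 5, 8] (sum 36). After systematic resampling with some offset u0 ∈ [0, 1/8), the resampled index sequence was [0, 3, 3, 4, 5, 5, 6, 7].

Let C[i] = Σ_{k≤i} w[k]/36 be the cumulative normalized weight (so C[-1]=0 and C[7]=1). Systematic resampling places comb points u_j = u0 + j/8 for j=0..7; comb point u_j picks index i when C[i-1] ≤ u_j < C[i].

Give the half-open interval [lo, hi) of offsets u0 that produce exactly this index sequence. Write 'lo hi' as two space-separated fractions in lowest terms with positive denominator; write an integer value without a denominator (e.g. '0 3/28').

0 1/72

C = [1/36, 1/36, 1/9, 5/18, 1/2, 23/36, 7/9, 1]
j=0 picked index 0: u0 ∈ [0, 1/36)
j=1 picked index 3: u0 ∈ [-1/72, 11/72)
j=2 picked index 3: u0 ∈ [-5/36, 1/36)
j=3 picked index 4: u0 ∈ [-7/72, 1/8)
j=4 picked index 5: u0 ∈ [0, 5/36)
j=5 picked index 5: u0 ∈ [-1/8, 1/72)
j=6 picked index 6: u0 ∈ [-1/9, 1/36)
j=7 picked index 7: u0 ∈ [-7/72, 1/8)
intersection: [0, 1/72)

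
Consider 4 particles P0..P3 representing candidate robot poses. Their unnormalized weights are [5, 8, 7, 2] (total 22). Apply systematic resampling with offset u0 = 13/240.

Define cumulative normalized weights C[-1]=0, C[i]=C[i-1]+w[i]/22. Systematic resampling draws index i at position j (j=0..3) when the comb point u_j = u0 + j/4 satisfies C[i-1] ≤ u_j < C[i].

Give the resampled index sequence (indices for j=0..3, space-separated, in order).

0 1 1 2

C = [5/22, 13/22, 10/11, 1]
j=0: u_0=13/240 ∈ [0, 5/22) → index 0
j=1: u_1=73/240 ∈ [5/22, 13/22) → index 1
j=2: u_2=133/240 ∈ [5/22, 13/22) → index 1
j=3: u_3=193/240 ∈ [13/22, 10/11) → index 2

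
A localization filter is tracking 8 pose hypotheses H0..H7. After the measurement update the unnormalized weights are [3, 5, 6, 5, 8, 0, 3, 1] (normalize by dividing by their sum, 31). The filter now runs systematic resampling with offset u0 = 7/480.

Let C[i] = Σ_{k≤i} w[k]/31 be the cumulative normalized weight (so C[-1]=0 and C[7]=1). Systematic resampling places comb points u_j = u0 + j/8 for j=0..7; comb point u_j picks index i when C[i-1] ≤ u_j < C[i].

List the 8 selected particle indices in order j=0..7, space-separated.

0 1 2 2 3 4 4 6

C = [3/31, 8/31, 14/31, 19/31, 27/31, 27/31, 30/31, 1]
j=0: u_0=7/480 ∈ [0, 3/31) → index 0
j=1: u_1=67/480 ∈ [3/31, 8/31) → index 1
j=2: u_2=127/480 ∈ [8/31, 14/31) → index 2
j=3: u_3=187/480 ∈ [8/31, 14/31) → index 2
j=4: u_4=247/480 ∈ [14/31, 19/31) → index 3
j=5: u_5=307/480 ∈ [19/31, 27/31) → index 4
j=6: u_6=367/480 ∈ [19/31, 27/31) → index 4
j=7: u_7=427/480 ∈ [27/31, 30/31) → index 6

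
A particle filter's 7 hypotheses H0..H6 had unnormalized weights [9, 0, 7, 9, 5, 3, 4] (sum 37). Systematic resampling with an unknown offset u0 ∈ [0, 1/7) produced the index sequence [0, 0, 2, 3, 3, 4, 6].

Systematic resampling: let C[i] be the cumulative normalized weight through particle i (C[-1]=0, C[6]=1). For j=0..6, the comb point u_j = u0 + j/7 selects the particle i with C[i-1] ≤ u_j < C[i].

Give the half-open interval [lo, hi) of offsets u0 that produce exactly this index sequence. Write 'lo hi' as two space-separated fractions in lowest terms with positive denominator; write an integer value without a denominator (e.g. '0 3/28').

C = [9/37, 9/37, 16/37, 25/37, 30/37, 33/37, 1]
j=0 picked index 0: u0 ∈ [0, 9/37)
j=1 picked index 0: u0 ∈ [-1/7, 26/259)
j=2 picked index 2: u0 ∈ [-11/259, 38/259)
j=3 picked index 3: u0 ∈ [1/259, 64/259)
j=4 picked index 3: u0 ∈ [-36/259, 27/259)
j=5 picked index 4: u0 ∈ [-10/259, 25/259)
j=6 picked index 6: u0 ∈ [9/259, 1/7)
intersection: [9/259, 25/259)

9/259 25/259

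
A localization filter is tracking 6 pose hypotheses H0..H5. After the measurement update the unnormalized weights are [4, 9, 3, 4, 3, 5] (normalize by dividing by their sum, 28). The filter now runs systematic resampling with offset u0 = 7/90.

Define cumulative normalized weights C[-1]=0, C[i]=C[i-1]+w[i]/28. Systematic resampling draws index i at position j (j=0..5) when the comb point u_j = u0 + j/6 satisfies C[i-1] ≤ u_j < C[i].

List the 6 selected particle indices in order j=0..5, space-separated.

C = [1/7, 13/28, 4/7, 5/7, 23/28, 1]
j=0: u_0=7/90 ∈ [0, 1/7) → index 0
j=1: u_1=11/45 ∈ [1/7, 13/28) → index 1
j=2: u_2=37/90 ∈ [1/7, 13/28) → index 1
j=3: u_3=26/45 ∈ [4/7, 5/7) → index 3
j=4: u_4=67/90 ∈ [5/7, 23/28) → index 4
j=5: u_5=41/45 ∈ [23/28, 1) → index 5

0 1 1 3 4 5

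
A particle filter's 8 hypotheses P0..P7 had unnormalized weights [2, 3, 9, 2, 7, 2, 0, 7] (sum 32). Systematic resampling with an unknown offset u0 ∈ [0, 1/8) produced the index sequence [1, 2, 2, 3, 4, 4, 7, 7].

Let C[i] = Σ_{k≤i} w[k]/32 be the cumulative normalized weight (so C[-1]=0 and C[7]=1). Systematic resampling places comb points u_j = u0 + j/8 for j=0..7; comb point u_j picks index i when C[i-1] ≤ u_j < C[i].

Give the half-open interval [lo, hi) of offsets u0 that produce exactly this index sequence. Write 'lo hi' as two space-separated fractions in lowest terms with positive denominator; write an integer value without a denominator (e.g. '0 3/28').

1/16 3/32

C = [1/16, 5/32, 7/16, 1/2, 23/32, 25/32, 25/32, 1]
j=0 picked index 1: u0 ∈ [1/16, 5/32)
j=1 picked index 2: u0 ∈ [1/32, 5/16)
j=2 picked index 2: u0 ∈ [-3/32, 3/16)
j=3 picked index 3: u0 ∈ [1/16, 1/8)
j=4 picked index 4: u0 ∈ [0, 7/32)
j=5 picked index 4: u0 ∈ [-1/8, 3/32)
j=6 picked index 7: u0 ∈ [1/32, 1/4)
j=7 picked index 7: u0 ∈ [-3/32, 1/8)
intersection: [1/16, 3/32)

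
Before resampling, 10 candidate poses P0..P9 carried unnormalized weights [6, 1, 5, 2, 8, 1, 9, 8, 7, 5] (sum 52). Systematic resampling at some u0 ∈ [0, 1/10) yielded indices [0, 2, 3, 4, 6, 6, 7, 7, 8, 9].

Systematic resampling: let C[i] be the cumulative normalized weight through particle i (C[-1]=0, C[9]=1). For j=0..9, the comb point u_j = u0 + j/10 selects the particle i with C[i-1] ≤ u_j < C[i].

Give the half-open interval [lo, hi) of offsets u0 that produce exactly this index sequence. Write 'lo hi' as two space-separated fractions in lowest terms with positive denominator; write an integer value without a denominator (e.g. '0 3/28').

11/260 9/130

C = [3/26, 7/52, 3/13, 7/26, 11/26, 23/52, 8/13, 10/13, 47/52, 1]
j=0 picked index 0: u0 ∈ [0, 3/26)
j=1 picked index 2: u0 ∈ [9/260, 17/130)
j=2 picked index 3: u0 ∈ [2/65, 9/130)
j=3 picked index 4: u0 ∈ [-2/65, 8/65)
j=4 picked index 6: u0 ∈ [11/260, 14/65)
j=5 picked index 6: u0 ∈ [-3/52, 3/26)
j=6 picked index 7: u0 ∈ [1/65, 11/65)
j=7 picked index 7: u0 ∈ [-11/130, 9/130)
j=8 picked index 8: u0 ∈ [-2/65, 27/260)
j=9 picked index 9: u0 ∈ [1/260, 1/10)
intersection: [11/260, 9/130)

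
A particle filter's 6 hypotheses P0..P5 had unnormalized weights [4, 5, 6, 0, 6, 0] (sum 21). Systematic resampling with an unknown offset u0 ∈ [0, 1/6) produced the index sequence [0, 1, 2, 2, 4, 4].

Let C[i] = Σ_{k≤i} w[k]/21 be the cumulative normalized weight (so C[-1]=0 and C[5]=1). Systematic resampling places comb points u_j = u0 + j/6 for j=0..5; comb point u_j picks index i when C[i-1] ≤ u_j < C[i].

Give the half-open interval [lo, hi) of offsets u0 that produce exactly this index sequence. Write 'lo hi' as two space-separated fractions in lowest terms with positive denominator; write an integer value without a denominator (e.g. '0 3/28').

C = [4/21, 3/7, 5/7, 5/7, 1, 1]
j=0 picked index 0: u0 ∈ [0, 4/21)
j=1 picked index 1: u0 ∈ [1/42, 11/42)
j=2 picked index 2: u0 ∈ [2/21, 8/21)
j=3 picked index 2: u0 ∈ [-1/14, 3/14)
j=4 picked index 4: u0 ∈ [1/21, 1/3)
j=5 picked index 4: u0 ∈ [-5/42, 1/6)
intersection: [2/21, 1/6)

2/21 1/6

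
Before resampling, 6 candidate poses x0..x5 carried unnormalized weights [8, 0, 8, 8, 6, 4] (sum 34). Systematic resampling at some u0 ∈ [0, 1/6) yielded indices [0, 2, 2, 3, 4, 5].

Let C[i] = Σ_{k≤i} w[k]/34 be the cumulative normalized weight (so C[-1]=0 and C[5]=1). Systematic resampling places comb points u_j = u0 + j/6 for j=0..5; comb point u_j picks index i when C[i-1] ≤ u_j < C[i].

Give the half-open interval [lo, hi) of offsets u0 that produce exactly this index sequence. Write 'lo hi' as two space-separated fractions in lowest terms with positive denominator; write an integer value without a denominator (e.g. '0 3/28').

C = [4/17, 4/17, 8/17, 12/17, 15/17, 1]
j=0 picked index 0: u0 ∈ [0, 4/17)
j=1 picked index 2: u0 ∈ [7/102, 31/102)
j=2 picked index 2: u0 ∈ [-5/51, 7/51)
j=3 picked index 3: u0 ∈ [-1/34, 7/34)
j=4 picked index 4: u0 ∈ [2/51, 11/51)
j=5 picked index 5: u0 ∈ [5/102, 1/6)
intersection: [7/102, 7/51)

7/102 7/51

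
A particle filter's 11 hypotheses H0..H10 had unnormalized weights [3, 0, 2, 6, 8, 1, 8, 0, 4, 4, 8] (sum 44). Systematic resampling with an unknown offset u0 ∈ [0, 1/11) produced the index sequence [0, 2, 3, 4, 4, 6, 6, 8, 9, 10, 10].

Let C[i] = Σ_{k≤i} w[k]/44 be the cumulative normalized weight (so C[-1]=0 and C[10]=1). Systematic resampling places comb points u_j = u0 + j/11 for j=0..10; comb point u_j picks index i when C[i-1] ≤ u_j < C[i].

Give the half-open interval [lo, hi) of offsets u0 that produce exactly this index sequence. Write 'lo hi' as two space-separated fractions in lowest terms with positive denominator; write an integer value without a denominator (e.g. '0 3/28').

C = [3/44, 3/44, 5/44, 1/4, 19/44, 5/11, 7/11, 7/11, 8/11, 9/11, 1]
j=0 picked index 0: u0 ∈ [0, 3/44)
j=1 picked index 2: u0 ∈ [-1/44, 1/44)
j=2 picked index 3: u0 ∈ [-3/44, 3/44)
j=3 picked index 4: u0 ∈ [-1/44, 7/44)
j=4 picked index 4: u0 ∈ [-5/44, 3/44)
j=5 picked index 6: u0 ∈ [0, 2/11)
j=6 picked index 6: u0 ∈ [-1/11, 1/11)
j=7 picked index 8: u0 ∈ [0, 1/11)
j=8 picked index 9: u0 ∈ [0, 1/11)
j=9 picked index 10: u0 ∈ [0, 2/11)
j=10 picked index 10: u0 ∈ [-1/11, 1/11)
intersection: [0, 1/44)

0 1/44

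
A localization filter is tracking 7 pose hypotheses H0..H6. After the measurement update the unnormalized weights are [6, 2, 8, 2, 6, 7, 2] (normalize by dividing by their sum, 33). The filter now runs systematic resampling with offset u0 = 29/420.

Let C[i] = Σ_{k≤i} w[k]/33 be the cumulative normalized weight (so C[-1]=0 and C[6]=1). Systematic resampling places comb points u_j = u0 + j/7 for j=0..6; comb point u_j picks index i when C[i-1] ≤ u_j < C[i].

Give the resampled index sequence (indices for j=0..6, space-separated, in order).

0 1 2 3 4 5 5

C = [2/11, 8/33, 16/33, 6/11, 8/11, 31/33, 1]
j=0: u_0=29/420 ∈ [0, 2/11) → index 0
j=1: u_1=89/420 ∈ [2/11, 8/33) → index 1
j=2: u_2=149/420 ∈ [8/33, 16/33) → index 2
j=3: u_3=209/420 ∈ [16/33, 6/11) → index 3
j=4: u_4=269/420 ∈ [6/11, 8/11) → index 4
j=5: u_5=47/60 ∈ [8/11, 31/33) → index 5
j=6: u_6=389/420 ∈ [8/11, 31/33) → index 5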